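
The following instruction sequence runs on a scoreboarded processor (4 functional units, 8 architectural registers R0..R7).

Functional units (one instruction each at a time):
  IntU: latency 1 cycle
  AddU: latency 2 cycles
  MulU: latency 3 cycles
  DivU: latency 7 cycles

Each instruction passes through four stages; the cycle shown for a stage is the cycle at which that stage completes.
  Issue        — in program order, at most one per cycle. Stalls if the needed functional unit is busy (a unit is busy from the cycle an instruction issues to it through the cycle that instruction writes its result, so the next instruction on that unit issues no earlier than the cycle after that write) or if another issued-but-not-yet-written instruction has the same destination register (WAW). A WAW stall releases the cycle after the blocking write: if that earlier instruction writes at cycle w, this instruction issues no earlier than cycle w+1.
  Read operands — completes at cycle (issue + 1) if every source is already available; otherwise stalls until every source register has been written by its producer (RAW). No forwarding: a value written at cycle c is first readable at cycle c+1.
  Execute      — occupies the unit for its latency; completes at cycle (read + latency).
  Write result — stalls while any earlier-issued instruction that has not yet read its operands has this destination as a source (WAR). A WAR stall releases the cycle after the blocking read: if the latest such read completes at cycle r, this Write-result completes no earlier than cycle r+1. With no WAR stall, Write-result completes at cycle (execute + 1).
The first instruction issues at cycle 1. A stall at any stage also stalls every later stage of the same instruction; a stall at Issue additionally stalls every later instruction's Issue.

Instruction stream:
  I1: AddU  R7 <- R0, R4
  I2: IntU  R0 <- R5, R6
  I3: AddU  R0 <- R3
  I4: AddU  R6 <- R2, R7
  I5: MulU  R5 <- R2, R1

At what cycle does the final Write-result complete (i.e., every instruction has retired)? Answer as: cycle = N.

cycle = 17

I1: IS=1 RO=2 EX=4 WR=5
I2: IS=2 RO=3 EX=4 WR=5
I3: IS=6 RO=7 EX=9 WR=10  [WAW R0: wait I2 write@5]
I4: IS=11 RO=12 EX=14 WR=15  [struct: AddU busy until I3 writes@10]
I5: IS=12 RO=13 EX=16 WR=17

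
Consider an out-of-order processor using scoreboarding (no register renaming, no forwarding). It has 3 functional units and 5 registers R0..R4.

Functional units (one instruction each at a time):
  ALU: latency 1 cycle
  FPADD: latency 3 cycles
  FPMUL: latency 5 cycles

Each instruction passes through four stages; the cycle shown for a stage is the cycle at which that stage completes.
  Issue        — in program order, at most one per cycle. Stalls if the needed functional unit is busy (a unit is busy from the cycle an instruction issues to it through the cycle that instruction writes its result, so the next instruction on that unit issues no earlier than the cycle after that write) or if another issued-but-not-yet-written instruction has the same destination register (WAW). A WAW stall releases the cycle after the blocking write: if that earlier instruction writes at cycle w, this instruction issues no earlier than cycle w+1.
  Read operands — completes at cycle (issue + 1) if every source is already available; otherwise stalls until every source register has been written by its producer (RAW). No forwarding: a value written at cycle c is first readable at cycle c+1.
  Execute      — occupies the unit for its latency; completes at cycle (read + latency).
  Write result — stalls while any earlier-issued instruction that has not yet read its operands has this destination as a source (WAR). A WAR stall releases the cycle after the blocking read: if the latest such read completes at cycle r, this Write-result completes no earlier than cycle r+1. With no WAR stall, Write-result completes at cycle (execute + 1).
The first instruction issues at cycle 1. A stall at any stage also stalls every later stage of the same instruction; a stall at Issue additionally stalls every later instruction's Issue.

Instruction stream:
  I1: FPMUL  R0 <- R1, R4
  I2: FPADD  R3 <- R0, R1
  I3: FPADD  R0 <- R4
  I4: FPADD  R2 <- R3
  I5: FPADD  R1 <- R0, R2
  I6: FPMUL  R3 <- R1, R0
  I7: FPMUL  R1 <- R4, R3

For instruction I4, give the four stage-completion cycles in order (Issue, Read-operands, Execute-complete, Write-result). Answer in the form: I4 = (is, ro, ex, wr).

I1 -> (1, 2, 7, 8)
I2 -> (2, 9, 12, 13)  // RAW R0: wait I1 write@8
I3 -> (14, 15, 18, 19)  // struct: FPADD busy until I2 writes@13
I4 -> (20, 21, 24, 25)  // struct: FPADD busy until I3 writes@19
I5 -> (26, 27, 30, 31)  // struct: FPADD busy until I4 writes@25
I6 -> (27, 32, 37, 38)  // RAW R1: wait I5 write@31
I7 -> (39, 40, 45, 46)  // struct: FPMUL busy until I6 writes@38

I4 = (20, 21, 24, 25)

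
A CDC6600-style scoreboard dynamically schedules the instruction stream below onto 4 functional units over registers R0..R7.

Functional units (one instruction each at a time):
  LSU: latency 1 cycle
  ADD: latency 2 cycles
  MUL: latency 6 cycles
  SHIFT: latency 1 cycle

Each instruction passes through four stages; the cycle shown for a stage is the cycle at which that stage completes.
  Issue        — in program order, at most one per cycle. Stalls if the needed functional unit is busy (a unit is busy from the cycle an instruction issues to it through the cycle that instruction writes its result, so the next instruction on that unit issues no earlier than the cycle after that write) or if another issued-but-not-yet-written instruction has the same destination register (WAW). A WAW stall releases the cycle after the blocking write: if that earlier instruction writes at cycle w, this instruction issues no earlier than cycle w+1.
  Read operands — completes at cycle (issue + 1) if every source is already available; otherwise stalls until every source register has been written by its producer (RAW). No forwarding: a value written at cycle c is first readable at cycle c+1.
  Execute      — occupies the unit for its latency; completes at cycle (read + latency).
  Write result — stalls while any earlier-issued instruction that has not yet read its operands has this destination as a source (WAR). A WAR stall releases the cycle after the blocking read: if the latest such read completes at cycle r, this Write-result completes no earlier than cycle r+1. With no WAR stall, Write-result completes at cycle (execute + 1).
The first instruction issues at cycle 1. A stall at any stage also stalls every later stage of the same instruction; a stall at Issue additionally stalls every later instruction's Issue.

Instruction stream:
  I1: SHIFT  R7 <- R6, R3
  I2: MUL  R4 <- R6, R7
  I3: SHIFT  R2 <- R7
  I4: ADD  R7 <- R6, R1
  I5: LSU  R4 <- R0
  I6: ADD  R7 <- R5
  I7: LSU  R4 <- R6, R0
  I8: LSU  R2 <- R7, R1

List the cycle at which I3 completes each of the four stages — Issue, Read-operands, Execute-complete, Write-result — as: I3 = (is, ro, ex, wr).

I3 = (5, 6, 7, 8)

I1  is:1  ro:2  ex:3  wr:4
I2  is:2  ro:5  ex:11  wr:12  — RAW R7: wait I1 write@4
I3  is:5  ro:6  ex:7  wr:8  — struct: SHIFT busy until I1 writes@4
I4  is:6  ro:7  ex:9  wr:10
I5  is:13  ro:14  ex:15  wr:16  — WAW R4: wait I2 write@12
I6  is:14  ro:15  ex:17  wr:18
I7  is:17  ro:18  ex:19  wr:20  — struct: LSU busy until I5 writes@16
I8  is:21  ro:22  ex:23  wr:24  — struct: LSU busy until I7 writes@20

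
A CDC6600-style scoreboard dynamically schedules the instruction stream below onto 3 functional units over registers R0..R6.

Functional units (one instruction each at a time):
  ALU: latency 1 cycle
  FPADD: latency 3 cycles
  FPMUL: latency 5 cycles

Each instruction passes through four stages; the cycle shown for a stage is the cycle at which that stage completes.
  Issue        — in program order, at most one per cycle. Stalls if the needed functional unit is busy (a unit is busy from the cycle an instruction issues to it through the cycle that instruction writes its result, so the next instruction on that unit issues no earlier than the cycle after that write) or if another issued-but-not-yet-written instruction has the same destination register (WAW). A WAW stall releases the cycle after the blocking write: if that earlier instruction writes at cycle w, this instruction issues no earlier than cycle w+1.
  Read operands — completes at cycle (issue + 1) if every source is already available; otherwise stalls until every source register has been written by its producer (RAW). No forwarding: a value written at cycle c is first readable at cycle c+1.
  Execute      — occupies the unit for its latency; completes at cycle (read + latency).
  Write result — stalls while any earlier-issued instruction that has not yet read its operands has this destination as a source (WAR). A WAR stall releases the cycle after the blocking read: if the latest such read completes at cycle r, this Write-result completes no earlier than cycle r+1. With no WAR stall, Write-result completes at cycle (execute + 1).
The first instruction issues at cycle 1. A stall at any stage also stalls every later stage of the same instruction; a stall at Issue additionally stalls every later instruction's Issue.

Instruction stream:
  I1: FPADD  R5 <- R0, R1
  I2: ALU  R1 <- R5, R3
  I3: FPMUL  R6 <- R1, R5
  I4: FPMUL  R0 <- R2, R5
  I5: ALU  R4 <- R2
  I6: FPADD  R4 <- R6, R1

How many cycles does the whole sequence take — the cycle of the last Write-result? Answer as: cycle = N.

cycle = 27

I1: IS=1 RO=2 EX=5 WR=6
I2: IS=2 RO=7 EX=8 WR=9  [RAW R5: wait I1 write@6]
I3: IS=3 RO=10 EX=15 WR=16  [RAW R1: wait I2 write@9]
I4: IS=17 RO=18 EX=23 WR=24  [struct: FPMUL busy until I3 writes@16]
I5: IS=18 RO=19 EX=20 WR=21
I6: IS=22 RO=23 EX=26 WR=27  [WAW R4: wait I5 write@21]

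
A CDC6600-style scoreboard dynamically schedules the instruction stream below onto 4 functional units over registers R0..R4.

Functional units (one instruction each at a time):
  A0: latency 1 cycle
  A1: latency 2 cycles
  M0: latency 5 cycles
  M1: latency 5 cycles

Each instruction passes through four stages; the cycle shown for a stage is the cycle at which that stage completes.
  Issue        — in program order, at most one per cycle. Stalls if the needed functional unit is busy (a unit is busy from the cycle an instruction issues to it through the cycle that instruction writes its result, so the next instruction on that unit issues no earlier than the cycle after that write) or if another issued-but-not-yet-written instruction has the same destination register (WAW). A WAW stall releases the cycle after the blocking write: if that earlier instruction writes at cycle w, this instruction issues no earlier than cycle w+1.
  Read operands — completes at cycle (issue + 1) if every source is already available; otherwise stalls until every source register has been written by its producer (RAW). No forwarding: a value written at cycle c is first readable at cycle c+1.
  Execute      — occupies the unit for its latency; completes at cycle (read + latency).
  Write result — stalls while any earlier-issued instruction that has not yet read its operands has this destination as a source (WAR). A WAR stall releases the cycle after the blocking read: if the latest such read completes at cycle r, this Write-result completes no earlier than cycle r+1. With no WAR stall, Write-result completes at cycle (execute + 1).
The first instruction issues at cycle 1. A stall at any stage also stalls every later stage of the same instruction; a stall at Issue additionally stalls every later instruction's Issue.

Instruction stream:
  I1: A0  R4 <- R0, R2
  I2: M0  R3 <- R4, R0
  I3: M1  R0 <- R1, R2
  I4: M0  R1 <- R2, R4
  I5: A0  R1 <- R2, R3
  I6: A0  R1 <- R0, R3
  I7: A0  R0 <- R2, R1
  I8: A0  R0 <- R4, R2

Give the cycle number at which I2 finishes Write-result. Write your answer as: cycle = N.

c1: I1 dispatched to A0
c2: I1 operands ready | I2 dispatched to M0
c3: I1 complete | I3 dispatched to M1
c4: R4←I1 | I3 operands ready
c5: I2 operands ready
c9: I3 complete
c10: I2 complete | R0←I3
c11: R3←I2
c12: I4 dispatched to M0
c13: I4 operands ready
c18: I4 complete
c19: R1←I4
c20: I5 dispatched to A0
c21: I5 operands ready
c22: I5 complete
c23: R1←I5
c24: I6 dispatched to A0
c25: I6 operands ready
c26: I6 complete
c27: R1←I6
c28: I7 dispatched to A0
c29: I7 operands ready
c30: I7 complete
c31: R0←I7
c32: I8 dispatched to A0
c33: I8 operands ready
c34: I8 complete
c35: R0←I8

cycle = 11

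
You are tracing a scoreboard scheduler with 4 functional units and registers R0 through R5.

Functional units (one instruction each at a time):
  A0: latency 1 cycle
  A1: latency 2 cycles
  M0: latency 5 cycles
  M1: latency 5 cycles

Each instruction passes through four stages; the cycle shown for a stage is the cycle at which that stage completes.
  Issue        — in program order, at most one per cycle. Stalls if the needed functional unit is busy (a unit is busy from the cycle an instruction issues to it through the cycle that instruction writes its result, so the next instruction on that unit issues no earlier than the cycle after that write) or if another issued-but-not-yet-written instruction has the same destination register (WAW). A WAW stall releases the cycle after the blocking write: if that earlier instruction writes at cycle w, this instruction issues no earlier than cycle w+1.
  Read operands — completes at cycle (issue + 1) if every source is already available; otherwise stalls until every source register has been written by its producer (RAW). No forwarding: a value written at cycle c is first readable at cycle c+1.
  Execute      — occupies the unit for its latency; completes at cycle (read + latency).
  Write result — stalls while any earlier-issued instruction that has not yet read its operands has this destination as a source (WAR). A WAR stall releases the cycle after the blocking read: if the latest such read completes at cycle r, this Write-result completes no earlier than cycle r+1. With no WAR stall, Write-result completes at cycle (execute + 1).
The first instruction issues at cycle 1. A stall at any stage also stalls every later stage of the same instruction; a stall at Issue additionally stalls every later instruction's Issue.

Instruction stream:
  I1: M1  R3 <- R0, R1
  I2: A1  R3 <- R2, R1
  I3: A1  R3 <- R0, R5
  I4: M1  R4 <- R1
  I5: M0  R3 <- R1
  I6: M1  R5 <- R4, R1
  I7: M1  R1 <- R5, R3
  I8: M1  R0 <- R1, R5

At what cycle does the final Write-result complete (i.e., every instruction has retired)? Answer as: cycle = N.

  I1 | 1 | 2 | 7 | 8
  I2 | 9 | 10 | 12 | 13   WAW R3: wait I1 write@8
  I3 | 14 | 15 | 17 | 18   struct: A1 busy until I2 writes@13
  I4 | 15 | 16 | 21 | 22
  I5 | 19 | 20 | 25 | 26   WAW R3: wait I3 write@18
  I6 | 23 | 24 | 29 | 30   struct: M1 busy until I4 writes@22
  I7 | 31 | 32 | 37 | 38   struct: M1 busy until I6 writes@30
  I8 | 39 | 40 | 45 | 46   struct: M1 busy until I7 writes@38

cycle = 46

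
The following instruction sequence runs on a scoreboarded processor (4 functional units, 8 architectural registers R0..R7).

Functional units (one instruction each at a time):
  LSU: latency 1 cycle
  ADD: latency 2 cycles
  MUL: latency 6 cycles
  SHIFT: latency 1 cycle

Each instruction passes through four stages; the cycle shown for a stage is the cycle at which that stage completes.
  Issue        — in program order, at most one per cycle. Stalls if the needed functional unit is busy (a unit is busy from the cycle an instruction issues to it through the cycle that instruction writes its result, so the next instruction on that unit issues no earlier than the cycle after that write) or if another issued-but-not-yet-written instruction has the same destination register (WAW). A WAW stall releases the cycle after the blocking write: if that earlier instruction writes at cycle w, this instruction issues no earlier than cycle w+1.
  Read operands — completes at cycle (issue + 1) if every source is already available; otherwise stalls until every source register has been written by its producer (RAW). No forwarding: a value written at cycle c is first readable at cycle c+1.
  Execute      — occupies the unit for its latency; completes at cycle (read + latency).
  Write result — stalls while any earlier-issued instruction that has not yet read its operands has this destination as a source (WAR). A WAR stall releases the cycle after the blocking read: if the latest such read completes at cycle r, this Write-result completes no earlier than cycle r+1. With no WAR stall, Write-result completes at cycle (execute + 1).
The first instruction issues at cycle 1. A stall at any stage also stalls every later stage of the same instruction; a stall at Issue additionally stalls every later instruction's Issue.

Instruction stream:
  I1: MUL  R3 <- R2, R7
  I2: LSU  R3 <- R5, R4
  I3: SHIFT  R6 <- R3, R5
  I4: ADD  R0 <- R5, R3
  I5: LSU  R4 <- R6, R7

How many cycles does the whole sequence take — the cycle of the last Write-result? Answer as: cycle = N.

cycle = 19

  I1 | 1 | 2 | 8 | 9
  I2 | 10 | 11 | 12 | 13   WAW R3: wait I1 write@9
  I3 | 11 | 14 | 15 | 16   RAW R3: wait I2 write@13
  I4 | 12 | 14 | 16 | 17   RAW R3: wait I2 write@13
  I5 | 14 | 17 | 18 | 19   struct: LSU busy until I2 writes@13 · RAW R6: wait I3 write@16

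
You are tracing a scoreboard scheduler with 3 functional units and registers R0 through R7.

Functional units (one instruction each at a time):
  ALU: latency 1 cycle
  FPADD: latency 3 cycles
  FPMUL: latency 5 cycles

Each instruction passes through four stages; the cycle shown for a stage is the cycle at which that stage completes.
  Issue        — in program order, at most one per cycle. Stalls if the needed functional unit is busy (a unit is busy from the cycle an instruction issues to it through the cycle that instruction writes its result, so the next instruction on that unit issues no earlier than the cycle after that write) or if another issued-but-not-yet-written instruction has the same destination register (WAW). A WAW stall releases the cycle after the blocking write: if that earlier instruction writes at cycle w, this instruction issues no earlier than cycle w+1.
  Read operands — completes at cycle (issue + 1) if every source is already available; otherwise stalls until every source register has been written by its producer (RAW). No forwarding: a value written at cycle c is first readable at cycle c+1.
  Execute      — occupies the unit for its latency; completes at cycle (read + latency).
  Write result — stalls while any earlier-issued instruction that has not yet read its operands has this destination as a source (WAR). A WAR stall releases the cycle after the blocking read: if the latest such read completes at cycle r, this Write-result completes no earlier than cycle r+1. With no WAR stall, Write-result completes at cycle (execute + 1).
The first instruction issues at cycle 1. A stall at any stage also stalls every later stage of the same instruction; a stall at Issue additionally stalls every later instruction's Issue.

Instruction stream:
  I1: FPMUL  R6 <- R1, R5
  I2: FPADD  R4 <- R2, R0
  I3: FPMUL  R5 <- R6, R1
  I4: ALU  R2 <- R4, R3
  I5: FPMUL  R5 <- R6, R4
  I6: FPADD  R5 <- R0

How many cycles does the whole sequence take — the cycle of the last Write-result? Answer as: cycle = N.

cycle = 30

I1 -> (1, 2, 7, 8)
I2 -> (2, 3, 6, 7)
I3 -> (9, 10, 15, 16)  // struct: FPMUL busy until I1 writes@8
I4 -> (10, 11, 12, 13)
I5 -> (17, 18, 23, 24)  // struct: FPMUL busy until I3 writes@16
I6 -> (25, 26, 29, 30)  // WAW R5: wait I5 write@24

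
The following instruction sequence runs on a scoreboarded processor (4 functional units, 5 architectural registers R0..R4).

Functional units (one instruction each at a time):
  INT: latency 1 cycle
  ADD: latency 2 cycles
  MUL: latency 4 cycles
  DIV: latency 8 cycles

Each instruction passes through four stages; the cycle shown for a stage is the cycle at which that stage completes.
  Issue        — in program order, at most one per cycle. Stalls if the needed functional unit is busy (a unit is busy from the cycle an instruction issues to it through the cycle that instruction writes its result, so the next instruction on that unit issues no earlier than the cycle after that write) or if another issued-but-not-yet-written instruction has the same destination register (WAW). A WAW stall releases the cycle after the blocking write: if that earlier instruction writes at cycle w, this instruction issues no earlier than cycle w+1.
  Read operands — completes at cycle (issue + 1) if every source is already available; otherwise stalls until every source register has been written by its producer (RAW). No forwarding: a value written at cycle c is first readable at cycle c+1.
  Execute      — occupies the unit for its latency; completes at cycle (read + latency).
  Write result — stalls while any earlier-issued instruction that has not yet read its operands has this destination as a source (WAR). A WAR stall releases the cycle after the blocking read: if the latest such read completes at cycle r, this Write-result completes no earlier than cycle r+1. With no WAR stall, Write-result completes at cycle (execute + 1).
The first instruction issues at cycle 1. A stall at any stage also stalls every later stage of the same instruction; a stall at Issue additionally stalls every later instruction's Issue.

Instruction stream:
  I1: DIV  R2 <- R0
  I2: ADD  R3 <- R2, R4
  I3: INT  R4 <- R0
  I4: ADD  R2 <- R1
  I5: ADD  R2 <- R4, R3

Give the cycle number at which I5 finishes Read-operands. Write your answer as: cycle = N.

c1: I1 issues→DIV
c2: I1 reads | I2 issues→ADD
c3: I3 issues→INT
c4: I3 reads
c5: I3 exec-done
c10: I1 exec-done
c11: I1 writes R2
c12: I2 reads
c13: I3 writes R4
c14: I2 exec-done
c15: I2 writes R3
c16: I4 issues→ADD
c17: I4 reads
c19: I4 exec-done
c20: I4 writes R2
c21: I5 issues→ADD
c22: I5 reads
c24: I5 exec-done
c25: I5 writes R2

cycle = 22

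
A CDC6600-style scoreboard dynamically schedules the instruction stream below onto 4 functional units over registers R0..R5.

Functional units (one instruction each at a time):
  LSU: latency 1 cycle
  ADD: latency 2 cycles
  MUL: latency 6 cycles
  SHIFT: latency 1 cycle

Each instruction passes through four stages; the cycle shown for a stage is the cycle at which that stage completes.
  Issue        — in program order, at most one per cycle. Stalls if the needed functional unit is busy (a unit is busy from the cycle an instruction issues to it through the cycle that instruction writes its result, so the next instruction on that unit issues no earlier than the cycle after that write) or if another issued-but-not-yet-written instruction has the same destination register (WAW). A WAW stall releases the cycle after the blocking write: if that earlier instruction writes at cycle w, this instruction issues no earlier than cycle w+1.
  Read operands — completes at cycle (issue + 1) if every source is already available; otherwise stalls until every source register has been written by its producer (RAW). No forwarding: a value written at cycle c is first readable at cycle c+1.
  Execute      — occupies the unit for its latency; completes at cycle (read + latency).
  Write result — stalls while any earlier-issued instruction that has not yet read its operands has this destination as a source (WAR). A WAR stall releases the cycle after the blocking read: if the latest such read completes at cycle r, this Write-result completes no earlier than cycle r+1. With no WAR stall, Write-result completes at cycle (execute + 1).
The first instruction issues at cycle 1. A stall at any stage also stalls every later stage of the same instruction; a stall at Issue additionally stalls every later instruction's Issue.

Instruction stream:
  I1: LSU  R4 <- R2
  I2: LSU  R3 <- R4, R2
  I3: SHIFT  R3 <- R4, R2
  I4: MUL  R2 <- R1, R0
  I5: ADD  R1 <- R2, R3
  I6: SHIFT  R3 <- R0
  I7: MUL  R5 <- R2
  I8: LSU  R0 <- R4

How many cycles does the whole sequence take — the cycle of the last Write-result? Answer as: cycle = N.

[1] I1→LSU
[2] I1 RO
[3] I1 EX
[4] I1 WR R4
[5] I2→LSU
[6] I2 RO
[7] I2 EX
[8] I2 WR R3
[9] I3→SHIFT
[10] I3 RO, I4→MUL
[11] I3 EX, I4 RO, I5→ADD
[12] I3 WR R3
[13] I6→SHIFT
[14] I6 RO
[15] I6 EX
[17] I4 EX
[18] I4 WR R2
[19] I5 RO, I7→MUL
[20] I6 WR R3, I7 RO, I8→LSU
[21] I5 EX, I8 RO
[22] I5 WR R1, I8 EX
[23] I8 WR R0
[26] I7 EX
[27] I7 WR R5

cycle = 27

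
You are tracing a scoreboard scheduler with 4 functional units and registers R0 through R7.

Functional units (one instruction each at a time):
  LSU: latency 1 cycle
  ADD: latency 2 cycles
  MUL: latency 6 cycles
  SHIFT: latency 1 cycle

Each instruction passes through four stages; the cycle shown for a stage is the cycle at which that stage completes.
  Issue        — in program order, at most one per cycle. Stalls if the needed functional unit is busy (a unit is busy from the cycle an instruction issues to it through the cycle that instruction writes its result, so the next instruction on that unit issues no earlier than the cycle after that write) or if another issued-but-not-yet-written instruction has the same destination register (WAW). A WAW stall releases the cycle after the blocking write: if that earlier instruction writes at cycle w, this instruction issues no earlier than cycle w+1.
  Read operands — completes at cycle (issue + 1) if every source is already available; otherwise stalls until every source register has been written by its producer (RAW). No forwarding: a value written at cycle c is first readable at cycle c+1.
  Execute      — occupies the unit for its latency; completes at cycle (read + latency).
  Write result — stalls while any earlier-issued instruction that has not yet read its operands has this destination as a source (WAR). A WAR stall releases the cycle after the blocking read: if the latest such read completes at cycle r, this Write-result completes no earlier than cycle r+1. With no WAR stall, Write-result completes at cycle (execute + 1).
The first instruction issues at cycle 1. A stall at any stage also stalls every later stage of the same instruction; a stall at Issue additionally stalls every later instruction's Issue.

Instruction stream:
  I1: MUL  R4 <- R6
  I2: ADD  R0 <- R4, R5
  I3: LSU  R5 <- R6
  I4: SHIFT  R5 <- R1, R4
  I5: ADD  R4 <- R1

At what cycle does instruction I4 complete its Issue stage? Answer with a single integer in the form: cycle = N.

1) issue 1, read 2, done 8, write 9
2) issue 2, read 10, done 12, write 13  <RAW R4: wait I1 write@9>
3) issue 3, read 4, done 5, write 11  <WAR R5: wait I2 read@10>
4) issue 12, read 13, done 14, write 15  <WAW R5: wait I3 write@11>
5) issue 14, read 15, done 17, write 18  <struct: ADD busy until I2 writes@13>

cycle = 12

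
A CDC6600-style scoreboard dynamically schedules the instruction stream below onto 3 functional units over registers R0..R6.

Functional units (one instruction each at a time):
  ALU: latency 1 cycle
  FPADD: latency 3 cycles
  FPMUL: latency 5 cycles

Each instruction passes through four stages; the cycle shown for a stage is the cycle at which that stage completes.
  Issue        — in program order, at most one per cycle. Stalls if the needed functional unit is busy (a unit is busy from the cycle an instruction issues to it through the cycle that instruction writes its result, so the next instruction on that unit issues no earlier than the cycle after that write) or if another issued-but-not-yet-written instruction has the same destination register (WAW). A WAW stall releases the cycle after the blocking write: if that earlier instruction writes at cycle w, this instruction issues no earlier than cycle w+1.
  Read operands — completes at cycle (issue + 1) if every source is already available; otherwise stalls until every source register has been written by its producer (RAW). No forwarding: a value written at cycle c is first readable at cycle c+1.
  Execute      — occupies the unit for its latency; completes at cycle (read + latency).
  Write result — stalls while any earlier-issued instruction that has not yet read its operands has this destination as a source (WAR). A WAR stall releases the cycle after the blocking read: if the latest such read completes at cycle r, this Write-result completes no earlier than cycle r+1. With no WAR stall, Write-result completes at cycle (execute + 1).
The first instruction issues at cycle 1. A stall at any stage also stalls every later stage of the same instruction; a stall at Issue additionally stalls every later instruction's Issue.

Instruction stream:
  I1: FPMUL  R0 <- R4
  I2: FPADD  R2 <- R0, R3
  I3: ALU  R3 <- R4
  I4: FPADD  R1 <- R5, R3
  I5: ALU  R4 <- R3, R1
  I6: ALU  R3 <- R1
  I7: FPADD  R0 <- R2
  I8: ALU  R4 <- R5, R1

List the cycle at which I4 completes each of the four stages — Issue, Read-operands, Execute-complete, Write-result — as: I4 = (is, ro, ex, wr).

[1] issue I1 (FPMUL)
[2] I1 read-ops · issue I2 (FPADD)
[3] issue I3 (ALU)
[4] I3 read-ops
[5] I3 finished on ALU
[7] I1 finished on FPMUL
[8] I1→R0
[9] I2 read-ops
[10] I3→R3
[12] I2 finished on FPADD
[13] I2→R2
[14] issue I4 (FPADD)
[15] I4 read-ops · issue I5 (ALU)
[18] I4 finished on FPADD
[19] I4→R1
[20] I5 read-ops
[21] I5 finished on ALU
[22] I5→R4
[23] issue I6 (ALU)
[24] I6 read-ops · issue I7 (FPADD)
[25] I6 finished on ALU · I7 read-ops
[26] I6→R3
[27] issue I8 (ALU)
[28] I7 finished on FPADD · I8 read-ops
[29] I7→R0 · I8 finished on ALU
[30] I8→R4

I4 = (14, 15, 18, 19)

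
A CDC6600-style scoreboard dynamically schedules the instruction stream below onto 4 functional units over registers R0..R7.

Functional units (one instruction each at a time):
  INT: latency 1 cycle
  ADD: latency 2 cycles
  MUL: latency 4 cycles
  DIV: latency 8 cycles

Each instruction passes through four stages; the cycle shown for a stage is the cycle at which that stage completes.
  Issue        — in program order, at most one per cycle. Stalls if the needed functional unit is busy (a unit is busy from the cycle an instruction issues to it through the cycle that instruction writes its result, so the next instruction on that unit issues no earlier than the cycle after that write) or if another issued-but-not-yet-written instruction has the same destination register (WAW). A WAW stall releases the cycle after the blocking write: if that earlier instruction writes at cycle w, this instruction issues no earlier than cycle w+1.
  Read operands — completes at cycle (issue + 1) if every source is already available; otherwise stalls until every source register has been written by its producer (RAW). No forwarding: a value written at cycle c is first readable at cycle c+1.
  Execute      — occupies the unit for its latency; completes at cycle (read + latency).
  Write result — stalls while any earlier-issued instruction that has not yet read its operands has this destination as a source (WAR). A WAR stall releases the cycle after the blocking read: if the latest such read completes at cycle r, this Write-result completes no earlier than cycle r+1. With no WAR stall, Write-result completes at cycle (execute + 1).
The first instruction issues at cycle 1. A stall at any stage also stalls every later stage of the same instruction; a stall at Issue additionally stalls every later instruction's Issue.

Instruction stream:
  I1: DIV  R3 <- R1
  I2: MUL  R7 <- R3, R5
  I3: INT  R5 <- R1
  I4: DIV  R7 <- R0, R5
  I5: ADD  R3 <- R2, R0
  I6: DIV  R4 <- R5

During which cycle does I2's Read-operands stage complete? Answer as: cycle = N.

c1: issue I1 (DIV)
c2: I1 read-ops, issue I2 (MUL)
c3: issue I3 (INT)
c4: I3 read-ops
c5: I3 finished on INT
c10: I1 finished on DIV
c11: I1→R3
c12: I2 read-ops
c13: I3→R5
c16: I2 finished on MUL
c17: I2→R7
c18: issue I4 (DIV)
c19: I4 read-ops, issue I5 (ADD)
c20: I5 read-ops
c22: I5 finished on ADD
c23: I5→R3
c27: I4 finished on DIV
c28: I4→R7
c29: issue I6 (DIV)
c30: I6 read-ops
c38: I6 finished on DIV
c39: I6→R4

cycle = 12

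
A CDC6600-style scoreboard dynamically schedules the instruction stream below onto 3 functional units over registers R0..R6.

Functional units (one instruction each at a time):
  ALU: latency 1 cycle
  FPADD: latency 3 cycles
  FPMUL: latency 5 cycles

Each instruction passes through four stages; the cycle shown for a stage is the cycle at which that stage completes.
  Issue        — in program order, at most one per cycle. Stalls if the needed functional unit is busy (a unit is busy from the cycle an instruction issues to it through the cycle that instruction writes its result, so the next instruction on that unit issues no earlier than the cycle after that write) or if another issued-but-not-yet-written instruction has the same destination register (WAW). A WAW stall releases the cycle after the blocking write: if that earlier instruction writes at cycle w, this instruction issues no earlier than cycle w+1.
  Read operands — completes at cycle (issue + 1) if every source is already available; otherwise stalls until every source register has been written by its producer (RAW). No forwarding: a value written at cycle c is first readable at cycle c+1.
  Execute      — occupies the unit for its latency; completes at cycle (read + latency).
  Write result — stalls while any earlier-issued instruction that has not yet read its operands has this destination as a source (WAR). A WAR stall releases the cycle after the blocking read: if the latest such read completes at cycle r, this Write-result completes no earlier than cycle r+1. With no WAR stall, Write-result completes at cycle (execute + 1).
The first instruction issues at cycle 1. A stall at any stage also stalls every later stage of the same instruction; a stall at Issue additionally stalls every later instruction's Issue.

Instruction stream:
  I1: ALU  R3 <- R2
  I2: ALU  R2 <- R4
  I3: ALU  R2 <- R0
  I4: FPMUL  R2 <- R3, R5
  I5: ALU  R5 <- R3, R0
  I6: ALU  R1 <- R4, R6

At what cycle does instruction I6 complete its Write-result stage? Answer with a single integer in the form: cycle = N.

[I1] 1/2/3/4
[I2] 5/6/7/8  (struct: ALU busy until I1 writes@4)
[I3] 9/10/11/12  (struct: ALU busy until I2 writes@8)
[I4] 13/14/19/20  (WAW R2: wait I3 write@12)
[I5] 14/15/16/17
[I6] 18/19/20/21  (struct: ALU busy until I5 writes@17)

cycle = 21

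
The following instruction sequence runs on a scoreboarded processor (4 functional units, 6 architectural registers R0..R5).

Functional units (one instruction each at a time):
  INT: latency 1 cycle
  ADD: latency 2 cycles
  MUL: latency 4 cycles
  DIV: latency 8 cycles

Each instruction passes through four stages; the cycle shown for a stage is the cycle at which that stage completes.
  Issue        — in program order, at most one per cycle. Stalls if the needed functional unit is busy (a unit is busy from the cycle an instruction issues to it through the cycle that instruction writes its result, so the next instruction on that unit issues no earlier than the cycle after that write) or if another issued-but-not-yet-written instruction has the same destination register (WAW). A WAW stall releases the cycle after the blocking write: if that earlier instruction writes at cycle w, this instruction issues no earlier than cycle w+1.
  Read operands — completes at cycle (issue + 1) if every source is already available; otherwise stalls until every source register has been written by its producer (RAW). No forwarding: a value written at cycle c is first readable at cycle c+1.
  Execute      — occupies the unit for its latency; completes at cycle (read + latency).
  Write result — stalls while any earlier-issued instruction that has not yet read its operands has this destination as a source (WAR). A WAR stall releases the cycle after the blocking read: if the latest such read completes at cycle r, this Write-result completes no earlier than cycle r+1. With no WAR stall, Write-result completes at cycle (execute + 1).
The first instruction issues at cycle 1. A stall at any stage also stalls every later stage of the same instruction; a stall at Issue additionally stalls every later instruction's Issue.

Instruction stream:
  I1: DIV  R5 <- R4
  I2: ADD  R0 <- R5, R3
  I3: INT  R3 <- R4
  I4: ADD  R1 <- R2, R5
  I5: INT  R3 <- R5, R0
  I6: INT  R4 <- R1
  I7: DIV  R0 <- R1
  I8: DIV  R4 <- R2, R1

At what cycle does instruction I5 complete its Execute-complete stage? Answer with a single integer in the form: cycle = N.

I1: IS=1 RO=2 EX=10 WR=11
I2: IS=2 RO=12 EX=14 WR=15  [RAW R5: wait I1 write@11]
I3: IS=3 RO=4 EX=5 WR=13  [WAR R3: wait I2 read@12]
I4: IS=16 RO=17 EX=19 WR=20  [struct: ADD busy until I2 writes@15]
I5: IS=17 RO=18 EX=19 WR=20
I6: IS=21 RO=22 EX=23 WR=24  [struct: INT busy until I5 writes@20]
I7: IS=22 RO=23 EX=31 WR=32
I8: IS=33 RO=34 EX=42 WR=43  [struct: DIV busy until I7 writes@32]

cycle = 19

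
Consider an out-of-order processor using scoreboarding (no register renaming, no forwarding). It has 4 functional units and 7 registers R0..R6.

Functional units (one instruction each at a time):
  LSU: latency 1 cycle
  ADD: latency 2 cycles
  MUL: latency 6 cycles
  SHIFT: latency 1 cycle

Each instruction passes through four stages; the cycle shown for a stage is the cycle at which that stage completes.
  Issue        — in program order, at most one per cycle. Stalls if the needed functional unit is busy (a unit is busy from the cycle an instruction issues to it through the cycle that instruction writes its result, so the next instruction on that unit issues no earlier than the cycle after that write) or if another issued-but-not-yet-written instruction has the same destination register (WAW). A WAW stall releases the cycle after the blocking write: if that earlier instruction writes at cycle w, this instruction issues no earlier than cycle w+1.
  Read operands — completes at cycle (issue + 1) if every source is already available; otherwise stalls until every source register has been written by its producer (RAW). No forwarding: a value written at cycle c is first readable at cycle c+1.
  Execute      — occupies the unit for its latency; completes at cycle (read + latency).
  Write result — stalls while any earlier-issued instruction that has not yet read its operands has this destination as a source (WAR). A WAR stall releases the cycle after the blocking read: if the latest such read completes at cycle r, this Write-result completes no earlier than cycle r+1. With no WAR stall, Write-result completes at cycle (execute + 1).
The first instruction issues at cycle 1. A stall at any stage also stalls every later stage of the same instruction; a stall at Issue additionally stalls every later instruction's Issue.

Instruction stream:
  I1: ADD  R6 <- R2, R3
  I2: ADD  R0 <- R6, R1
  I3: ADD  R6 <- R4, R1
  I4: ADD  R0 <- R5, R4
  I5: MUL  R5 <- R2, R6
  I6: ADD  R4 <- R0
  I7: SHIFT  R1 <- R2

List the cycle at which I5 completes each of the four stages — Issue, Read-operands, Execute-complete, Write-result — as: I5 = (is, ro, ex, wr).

[I1] 1/2/4/5
[I2] 6/7/9/10  (struct: ADD busy until I1 writes@5)
[I3] 11/12/14/15  (struct: ADD busy until I2 writes@10)
[I4] 16/17/19/20  (struct: ADD busy until I3 writes@15)
[I5] 17/18/24/25
[I6] 21/22/24/25  (struct: ADD busy until I4 writes@20)
[I7] 22/23/24/25

I5 = (17, 18, 24, 25)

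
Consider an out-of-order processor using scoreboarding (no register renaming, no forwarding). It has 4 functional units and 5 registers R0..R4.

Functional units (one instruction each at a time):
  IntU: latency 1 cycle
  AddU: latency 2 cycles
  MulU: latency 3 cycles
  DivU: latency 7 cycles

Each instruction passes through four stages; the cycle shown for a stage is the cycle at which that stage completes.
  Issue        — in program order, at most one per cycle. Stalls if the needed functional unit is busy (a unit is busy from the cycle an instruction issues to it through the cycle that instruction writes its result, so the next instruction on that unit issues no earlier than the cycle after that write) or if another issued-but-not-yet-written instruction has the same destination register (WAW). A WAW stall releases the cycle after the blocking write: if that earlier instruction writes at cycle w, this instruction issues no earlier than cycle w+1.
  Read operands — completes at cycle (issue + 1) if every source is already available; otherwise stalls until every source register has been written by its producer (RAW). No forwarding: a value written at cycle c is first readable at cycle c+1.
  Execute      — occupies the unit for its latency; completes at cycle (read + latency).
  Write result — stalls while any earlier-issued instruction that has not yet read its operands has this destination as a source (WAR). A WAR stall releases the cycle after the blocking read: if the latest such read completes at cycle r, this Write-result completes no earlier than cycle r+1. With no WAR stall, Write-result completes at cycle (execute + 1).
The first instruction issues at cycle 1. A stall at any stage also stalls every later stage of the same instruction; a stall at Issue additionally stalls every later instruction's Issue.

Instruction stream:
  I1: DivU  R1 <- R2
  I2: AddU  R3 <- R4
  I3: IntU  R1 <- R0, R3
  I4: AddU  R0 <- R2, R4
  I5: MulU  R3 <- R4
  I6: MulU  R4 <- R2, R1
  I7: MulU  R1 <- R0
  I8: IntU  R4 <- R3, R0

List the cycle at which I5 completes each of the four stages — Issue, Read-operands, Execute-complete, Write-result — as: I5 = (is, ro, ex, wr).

  I1 | 1 | 2 | 9 | 10
  I2 | 2 | 3 | 5 | 6
  I3 | 11 | 12 | 13 | 14   WAW R1: wait I1 write@10
  I4 | 12 | 13 | 15 | 16
  I5 | 13 | 14 | 17 | 18
  I6 | 19 | 20 | 23 | 24   struct: MulU busy until I5 writes@18
  I7 | 25 | 26 | 29 | 30   struct: MulU busy until I6 writes@24
  I8 | 26 | 27 | 28 | 29

I5 = (13, 14, 17, 18)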